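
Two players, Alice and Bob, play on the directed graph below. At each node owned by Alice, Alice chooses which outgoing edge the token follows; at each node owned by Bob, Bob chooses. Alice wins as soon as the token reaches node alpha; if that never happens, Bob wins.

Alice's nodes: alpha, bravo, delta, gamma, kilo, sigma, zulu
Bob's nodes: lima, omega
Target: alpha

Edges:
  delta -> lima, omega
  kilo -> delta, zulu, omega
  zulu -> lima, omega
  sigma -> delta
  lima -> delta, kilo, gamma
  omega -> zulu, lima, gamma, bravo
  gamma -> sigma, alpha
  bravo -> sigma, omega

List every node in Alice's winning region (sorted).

alpha, gamma

A0 = {alpha}
A1: add {gamma} — gamma (Alice) has gamma→alpha.
A2 = A1; e.g. delta (Alice) has no edge into A1. Fixed point.
Alice's winning region = {alpha, gamma}.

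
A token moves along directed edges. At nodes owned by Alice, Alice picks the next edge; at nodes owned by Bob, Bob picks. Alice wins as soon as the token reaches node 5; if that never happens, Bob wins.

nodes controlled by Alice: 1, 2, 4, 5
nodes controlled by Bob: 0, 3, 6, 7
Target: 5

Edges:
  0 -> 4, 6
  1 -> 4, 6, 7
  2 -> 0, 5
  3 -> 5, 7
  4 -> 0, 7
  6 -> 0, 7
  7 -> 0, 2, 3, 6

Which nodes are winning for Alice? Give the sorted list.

A0 = {5}
A1: add {2} — 2 (Alice) has 2→5.
A2 = A1; e.g. 0 (Bob) can still go to 4. Fixed point.
Alice's winning region = {2, 5}.

2, 5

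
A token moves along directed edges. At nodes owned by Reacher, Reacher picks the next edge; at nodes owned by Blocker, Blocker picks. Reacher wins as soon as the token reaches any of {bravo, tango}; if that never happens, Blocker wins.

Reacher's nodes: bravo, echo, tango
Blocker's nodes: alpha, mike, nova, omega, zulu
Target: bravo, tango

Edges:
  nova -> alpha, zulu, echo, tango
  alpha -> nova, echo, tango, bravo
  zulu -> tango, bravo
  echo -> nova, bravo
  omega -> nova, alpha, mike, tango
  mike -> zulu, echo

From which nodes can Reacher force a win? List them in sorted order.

A0 = {bravo, tango}
A1: add {echo, zulu} — zulu (Blocker): all of {tango, bravo} already in; echo (Reacher) has echo→bravo.
A2: add {mike} — mike (Blocker): all of {zulu, echo} already in.
A3 = A2; e.g. nova (Blocker) can still go to alpha. Fixed point.
Reacher's winning region = {bravo, echo, mike, tango, zulu}.

bravo, echo, mike, tango, zulu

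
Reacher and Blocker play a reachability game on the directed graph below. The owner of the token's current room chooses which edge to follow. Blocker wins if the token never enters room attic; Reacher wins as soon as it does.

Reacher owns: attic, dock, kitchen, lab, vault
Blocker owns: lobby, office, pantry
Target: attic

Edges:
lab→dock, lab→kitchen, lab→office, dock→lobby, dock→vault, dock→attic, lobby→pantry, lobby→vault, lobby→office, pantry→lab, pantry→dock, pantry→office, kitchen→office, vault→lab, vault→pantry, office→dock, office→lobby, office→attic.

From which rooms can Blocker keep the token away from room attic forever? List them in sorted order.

kitchen, lobby, office, pantry

A0 = {attic}
A1: add {dock} — dock (Reacher) has dock→attic.
A2: add {lab} — lab (Reacher) has lab→dock.
A3: add {vault} — vault (Reacher) has vault→lab.
A4 = A3; e.g. lobby (Blocker) can still go to pantry. Fixed point.
Reacher's attractor = {attic, dock, lab, vault}; Blocker avoids the target exactly from the complement.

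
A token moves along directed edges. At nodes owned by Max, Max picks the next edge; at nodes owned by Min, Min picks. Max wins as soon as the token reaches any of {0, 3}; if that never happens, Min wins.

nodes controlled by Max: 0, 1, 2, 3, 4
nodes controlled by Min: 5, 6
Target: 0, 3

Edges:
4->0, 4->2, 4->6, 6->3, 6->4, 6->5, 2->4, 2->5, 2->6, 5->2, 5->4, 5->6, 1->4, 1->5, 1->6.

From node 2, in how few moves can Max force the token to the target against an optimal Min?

A0 = {0, 3}
A1: add {4} — 4 (Max) has 4→0.
A2: add {1, 2} — 1 (Max) has 1→4; 2 (Max) has 2→4.
A3 = A2; e.g. 5 (Min) can still go to 6. Fixed point.
2 enters the attractor at level 2, so Max can force the target in 2 moves from there.

2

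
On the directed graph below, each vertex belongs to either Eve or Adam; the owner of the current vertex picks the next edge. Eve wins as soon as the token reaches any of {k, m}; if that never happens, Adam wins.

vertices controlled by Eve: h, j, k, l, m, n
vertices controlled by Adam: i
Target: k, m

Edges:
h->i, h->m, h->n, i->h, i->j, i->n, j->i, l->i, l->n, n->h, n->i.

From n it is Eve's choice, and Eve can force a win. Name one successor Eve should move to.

A0 = {k, m}
A1: add {h} — h (Eve) has h→m.
A2: add {n} — n (Eve) has n→h.
A3: add {l} — l (Eve) has l→n.
A4 = A3; e.g. i (Adam) can still go to j. Fixed point.
From n, successor h is in the attractor (rank 1); the other successor i is not.

h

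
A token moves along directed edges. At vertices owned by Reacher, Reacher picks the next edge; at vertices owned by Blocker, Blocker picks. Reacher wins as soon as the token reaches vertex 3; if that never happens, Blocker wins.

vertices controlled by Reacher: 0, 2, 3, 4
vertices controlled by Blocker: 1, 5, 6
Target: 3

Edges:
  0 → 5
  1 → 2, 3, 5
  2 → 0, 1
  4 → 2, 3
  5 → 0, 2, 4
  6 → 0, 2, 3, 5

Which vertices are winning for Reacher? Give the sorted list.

A0 = {3}
A1: add {4} — 4 (Reacher) has 4→3.
A2 = A1; e.g. 0 (Reacher) has no edge into A1. Fixed point.
Reacher's winning region = {3, 4}.

3, 4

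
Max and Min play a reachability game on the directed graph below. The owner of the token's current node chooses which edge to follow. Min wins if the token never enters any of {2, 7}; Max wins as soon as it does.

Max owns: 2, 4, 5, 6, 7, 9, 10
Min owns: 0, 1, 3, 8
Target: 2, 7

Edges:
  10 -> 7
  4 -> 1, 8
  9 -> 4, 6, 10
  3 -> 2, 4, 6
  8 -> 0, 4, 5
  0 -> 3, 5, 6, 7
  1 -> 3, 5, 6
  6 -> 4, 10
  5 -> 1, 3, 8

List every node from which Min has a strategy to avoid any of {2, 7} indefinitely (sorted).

A0 = {2, 7}
A1: add {10} — 10 (Max) has 10→7.
A2: add {6, 9} — 6 (Max) has 6→10; 9 (Max) has 9→10.
A3 = A2; e.g. 0 (Min) can still go to 3. Fixed point.
Max's attractor = {2, 6, 7, 9, 10}; Min avoids the target exactly from the complement.

0, 1, 3, 4, 5, 8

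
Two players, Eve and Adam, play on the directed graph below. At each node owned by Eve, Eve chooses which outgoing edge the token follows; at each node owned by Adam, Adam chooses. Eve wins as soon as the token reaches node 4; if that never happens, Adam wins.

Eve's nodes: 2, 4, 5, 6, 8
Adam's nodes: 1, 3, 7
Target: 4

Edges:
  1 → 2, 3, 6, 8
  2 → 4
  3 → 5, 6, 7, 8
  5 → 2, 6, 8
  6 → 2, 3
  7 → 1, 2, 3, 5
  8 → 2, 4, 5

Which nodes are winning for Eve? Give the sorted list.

2, 4, 5, 6, 8

A0 = {4}
A1: add {2, 8} — 2 (Eve) has 2→4; 8 (Eve) has 8→4.
A2: add {5, 6} — 5 (Eve) has 5→2; 6 (Eve) has 6→2.
A3 = A2; e.g. 1 (Adam) can still go to 3. Fixed point.
Eve's winning region = {2, 4, 5, 6, 8}.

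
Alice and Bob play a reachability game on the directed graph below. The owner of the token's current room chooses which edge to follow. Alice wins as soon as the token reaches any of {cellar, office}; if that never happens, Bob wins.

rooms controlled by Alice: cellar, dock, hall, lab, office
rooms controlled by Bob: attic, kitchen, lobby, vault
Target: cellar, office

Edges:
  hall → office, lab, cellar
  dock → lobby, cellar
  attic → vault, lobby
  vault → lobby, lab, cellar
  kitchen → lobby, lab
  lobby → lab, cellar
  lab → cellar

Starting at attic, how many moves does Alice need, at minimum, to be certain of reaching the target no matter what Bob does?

4

A0 = {cellar, office}
A1: add {dock, hall, lab} — hall (Alice) has hall→office; dock (Alice) has dock→cellar; lab (Alice) has lab→cellar.
A2: add {lobby} — lobby (Bob): all of {lab, cellar} already in.
A3: add {kitchen, vault} — vault (Bob): all of {lobby, lab, cellar} already in; kitchen (Bob): all of {lobby, lab} already in.
A4: add {attic} — attic (Bob): all of {vault, lobby} already in.
A4 = all vertices. Fixed point.
attic enters the attractor at level 4, so Alice can force the target in 4 moves from there.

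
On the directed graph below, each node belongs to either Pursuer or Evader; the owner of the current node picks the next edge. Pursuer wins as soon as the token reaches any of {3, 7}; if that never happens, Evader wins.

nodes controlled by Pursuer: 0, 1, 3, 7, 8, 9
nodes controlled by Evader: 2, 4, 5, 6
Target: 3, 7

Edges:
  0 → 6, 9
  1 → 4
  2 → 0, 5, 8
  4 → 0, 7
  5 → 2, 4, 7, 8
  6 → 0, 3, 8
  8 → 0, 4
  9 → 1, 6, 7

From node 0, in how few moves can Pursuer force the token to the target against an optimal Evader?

2

A0 = {3, 7}
A1: add {9} — 9 (Pursuer) has 9→7.
A2: add {0} — 0 (Pursuer) has 0→9.
0 enters the attractor at level 2, so Pursuer can force the target in 2 moves from there.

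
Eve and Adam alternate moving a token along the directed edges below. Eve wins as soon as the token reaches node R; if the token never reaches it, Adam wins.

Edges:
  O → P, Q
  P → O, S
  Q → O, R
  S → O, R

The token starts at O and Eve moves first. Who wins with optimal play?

Adam

Track states (vertex, player-to-move).
A0 = {(R,Eve), (R,Adam)}
A1: add {(Q,Eve), (S,Eve)}.
A2 = A1; e.g. (O,Eve) stays out. (O,Eve) never enters ⇒ Adam avoids the target.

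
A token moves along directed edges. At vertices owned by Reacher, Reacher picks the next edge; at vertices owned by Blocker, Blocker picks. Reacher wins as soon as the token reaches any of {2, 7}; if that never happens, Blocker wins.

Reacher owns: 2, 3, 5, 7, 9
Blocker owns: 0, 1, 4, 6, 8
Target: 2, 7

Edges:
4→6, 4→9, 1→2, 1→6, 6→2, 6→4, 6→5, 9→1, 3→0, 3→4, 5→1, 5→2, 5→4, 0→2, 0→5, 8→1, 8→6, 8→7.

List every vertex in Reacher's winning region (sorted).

A0 = {2, 7}
A1: add {5} — 5 (Reacher) has 5→2.
A2: add {0} — 0 (Blocker): all of {2, 5} already in.
A3: add {3} — 3 (Reacher) has 3→0.
A4 = A3; e.g. 1 (Blocker) can still go to 6. Fixed point.
Reacher's winning region = {0, 2, 3, 5, 7}.

0, 2, 3, 5, 7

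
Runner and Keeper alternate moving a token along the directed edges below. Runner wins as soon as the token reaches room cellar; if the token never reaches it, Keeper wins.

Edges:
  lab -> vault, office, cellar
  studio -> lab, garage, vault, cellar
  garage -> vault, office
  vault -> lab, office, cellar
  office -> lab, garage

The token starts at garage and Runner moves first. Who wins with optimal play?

Track states (vertex, player-to-move).
A0 = {(cellar,Runner), (cellar,Keeper)}
A1: add {(lab,Runner), (studio,Runner), (vault,Runner)}.
A2 = A1; e.g. (lab,Keeper) stays out. (garage,Runner) never enters ⇒ Keeper avoids the target.

Keeper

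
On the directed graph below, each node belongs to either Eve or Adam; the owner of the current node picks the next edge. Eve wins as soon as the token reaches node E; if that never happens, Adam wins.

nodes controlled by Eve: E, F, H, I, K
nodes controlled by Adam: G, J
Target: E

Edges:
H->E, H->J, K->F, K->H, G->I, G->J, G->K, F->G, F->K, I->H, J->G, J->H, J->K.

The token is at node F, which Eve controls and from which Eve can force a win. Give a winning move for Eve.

A0 = {E}
A1: add {H} — H (Eve) has H→E.
A2: add {I, K} — I (Eve) has I→H; K (Eve) has K→H.
A3: add {F} — F (Eve) has F→K.
A4 = A3; e.g. G (Adam) can still go to J. Fixed point.
From F, successor K is in the attractor (rank 2); the other successor G is not.

K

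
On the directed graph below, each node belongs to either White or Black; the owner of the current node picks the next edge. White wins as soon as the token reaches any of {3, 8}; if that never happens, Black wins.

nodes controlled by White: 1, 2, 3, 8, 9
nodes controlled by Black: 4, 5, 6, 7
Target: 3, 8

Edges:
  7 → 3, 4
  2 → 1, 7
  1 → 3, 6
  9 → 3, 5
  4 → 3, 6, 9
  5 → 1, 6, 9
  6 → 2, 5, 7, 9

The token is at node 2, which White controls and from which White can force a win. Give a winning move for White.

1

A0 = {3, 8}
A1: add {1, 9} — 1 (White) has 1→3; 9 (White) has 9→3.
A2: add {2} — 2 (White) has 2→1.
A3 = A2; e.g. 4 (Black) can still go to 6. Fixed point.
From 2, successor 1 is in the attractor (rank 1); the other successor 7 is not.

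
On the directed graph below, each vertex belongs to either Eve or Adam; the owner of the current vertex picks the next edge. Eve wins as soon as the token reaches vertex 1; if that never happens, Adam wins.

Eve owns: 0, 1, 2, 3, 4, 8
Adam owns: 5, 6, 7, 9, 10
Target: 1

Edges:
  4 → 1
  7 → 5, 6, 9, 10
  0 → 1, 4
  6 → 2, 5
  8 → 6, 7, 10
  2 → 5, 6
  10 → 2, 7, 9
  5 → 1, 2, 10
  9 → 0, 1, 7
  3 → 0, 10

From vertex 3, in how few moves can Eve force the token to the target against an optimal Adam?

A0 = {1}
A1: add {0, 4} — 0 (Eve) has 0→1; 4 (Eve) has 4→1.
A2: add {3} — 3 (Eve) has 3→0.
A3 = A2; e.g. 2 (Eve) has no edge into A2. Fixed point.
3 enters the attractor at level 2, so Eve can force the target in 2 moves from there.

2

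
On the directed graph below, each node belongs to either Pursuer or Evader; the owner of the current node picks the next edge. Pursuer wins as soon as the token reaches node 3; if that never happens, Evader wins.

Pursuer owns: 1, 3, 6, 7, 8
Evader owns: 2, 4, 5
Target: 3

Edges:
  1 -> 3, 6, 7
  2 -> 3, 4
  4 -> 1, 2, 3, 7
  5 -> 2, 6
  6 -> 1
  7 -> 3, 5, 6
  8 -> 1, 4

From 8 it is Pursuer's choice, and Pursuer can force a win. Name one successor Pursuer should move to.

1

A0 = {3}
A1: add {1, 7} — 1 (Pursuer) has 1→3; 7 (Pursuer) has 7→3.
A2: add {6, 8} — 6 (Pursuer) has 6→1; 8 (Pursuer) has 8→1.
A3 = A2; e.g. 2 (Evader) can still go to 4. Fixed point.
From 8, successor 1 is in the attractor (rank 1); the other successor 4 is not.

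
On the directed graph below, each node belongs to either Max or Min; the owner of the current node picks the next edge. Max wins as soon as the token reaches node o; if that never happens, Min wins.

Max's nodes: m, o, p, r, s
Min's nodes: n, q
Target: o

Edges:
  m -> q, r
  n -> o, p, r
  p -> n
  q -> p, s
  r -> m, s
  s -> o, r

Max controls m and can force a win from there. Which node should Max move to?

A0 = {o}
A1: add {s} — s (Max) has s→o.
A2: add {r} — r (Max) has r→s.
A3: add {m} — m (Max) has m→r.
A4 = A3; e.g. n (Min) can still go to p. Fixed point.
From m, successor r is in the attractor (rank 2); the other successor q is not.

r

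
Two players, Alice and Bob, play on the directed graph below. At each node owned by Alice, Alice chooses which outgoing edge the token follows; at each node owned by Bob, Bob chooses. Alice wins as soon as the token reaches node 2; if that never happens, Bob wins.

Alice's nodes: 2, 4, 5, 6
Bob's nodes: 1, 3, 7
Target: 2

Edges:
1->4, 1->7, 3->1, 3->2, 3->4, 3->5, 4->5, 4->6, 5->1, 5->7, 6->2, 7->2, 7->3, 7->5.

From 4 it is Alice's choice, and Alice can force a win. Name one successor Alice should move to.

A0 = {2}
A1: add {6} — 6 (Alice) has 6→2.
A2: add {4} — 4 (Alice) has 4→6.
A3 = A2; e.g. 1 (Bob) can still go to 7. Fixed point.
From 4, successor 6 is in the attractor (rank 1); the other successor 5 is not.

6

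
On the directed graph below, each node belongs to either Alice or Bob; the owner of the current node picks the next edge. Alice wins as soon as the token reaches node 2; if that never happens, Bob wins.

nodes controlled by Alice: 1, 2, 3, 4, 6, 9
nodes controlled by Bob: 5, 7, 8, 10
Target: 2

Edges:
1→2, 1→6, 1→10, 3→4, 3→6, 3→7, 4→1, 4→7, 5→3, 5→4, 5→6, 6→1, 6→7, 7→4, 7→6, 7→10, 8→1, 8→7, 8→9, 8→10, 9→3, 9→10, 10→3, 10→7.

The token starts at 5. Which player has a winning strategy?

A0 = {2}
A1: add {1} — 1 (Alice) has 1→2.
A2: add {4, 6} — 4 (Alice) has 4→1; 6 (Alice) has 6→1.
A3: add {3} — 3 (Alice) has 3→4.
A4: add {5, 9} — 5 (Bob): all of {3, 4, 6} already in; 9 (Alice) has 9→3.
A5 = A4; e.g. 7 (Bob) can still go to 10. Fixed point.
5 ∈ A4, so Alice can force the target.

Alice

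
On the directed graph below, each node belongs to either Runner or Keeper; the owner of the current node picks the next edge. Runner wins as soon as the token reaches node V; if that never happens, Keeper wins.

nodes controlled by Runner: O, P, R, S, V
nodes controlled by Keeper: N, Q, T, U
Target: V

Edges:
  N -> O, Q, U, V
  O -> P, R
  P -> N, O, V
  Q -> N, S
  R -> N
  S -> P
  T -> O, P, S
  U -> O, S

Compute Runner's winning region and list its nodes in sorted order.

A0 = {V}
A1: add {P} — P (Runner) has P→V.
A2: add {O, S} — O (Runner) has O→P; S (Runner) has S→P.
A3: add {T, U} — T (Keeper): all of {O, P, S} already in; U (Keeper): all of {O, S} already in.
A4 = A3; e.g. N (Keeper) can still go to Q. Fixed point.
Runner's winning region = {O, P, S, T, U, V}.

O, P, S, T, U, V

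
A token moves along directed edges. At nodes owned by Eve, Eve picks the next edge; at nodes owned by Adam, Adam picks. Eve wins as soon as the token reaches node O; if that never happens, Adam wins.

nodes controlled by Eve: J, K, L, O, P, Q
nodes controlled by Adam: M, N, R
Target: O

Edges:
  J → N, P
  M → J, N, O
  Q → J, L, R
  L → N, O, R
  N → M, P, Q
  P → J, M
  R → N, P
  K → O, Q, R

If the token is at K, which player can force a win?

Eve

A0 = {O}
A1: add {K, L} — K (Eve) has K→O; L (Eve) has L→O.
K ∈ A1, so Eve can force the target.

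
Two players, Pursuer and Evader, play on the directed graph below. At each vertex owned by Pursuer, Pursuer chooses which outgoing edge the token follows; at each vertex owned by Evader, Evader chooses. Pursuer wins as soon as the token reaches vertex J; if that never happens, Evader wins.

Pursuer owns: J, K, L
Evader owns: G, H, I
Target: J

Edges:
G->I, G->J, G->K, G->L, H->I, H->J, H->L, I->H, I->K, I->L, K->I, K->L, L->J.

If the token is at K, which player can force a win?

Pursuer

A0 = {J}
A1: add {L} — L (Pursuer) has L→J.
A2: add {K} — K (Pursuer) has K→L.
A3 = A2; e.g. G (Evader) can still go to I. Fixed point.
K ∈ A2, so Pursuer can force the target.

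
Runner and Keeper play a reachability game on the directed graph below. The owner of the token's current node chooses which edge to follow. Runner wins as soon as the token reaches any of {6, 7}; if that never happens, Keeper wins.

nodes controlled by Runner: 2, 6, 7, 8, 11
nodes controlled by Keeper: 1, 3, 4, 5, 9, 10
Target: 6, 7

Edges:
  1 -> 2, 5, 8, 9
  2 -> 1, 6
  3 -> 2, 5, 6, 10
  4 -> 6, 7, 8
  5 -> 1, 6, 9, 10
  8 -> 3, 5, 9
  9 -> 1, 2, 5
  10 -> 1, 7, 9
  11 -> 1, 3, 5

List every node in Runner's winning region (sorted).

A0 = {6, 7}
A1: add {2} — 2 (Runner) has 2→6.
A2 = A1; e.g. 1 (Keeper) can still go to 5. Fixed point.
Runner's winning region = {2, 6, 7}.

2, 6, 7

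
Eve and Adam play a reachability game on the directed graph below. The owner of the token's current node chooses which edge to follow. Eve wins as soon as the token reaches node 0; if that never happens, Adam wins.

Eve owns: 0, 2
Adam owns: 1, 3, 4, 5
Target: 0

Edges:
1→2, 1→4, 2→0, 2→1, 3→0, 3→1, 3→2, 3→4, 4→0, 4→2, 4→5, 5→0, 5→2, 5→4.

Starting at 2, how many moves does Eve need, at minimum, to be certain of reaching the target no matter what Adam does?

A0 = {0}
A1: add {2} — 2 (Eve) has 2→0.
A2 = A1; e.g. 1 (Adam) can still go to 4. Fixed point.
2 enters the attractor at level 1, so Eve can force the target in 1 move from there.

1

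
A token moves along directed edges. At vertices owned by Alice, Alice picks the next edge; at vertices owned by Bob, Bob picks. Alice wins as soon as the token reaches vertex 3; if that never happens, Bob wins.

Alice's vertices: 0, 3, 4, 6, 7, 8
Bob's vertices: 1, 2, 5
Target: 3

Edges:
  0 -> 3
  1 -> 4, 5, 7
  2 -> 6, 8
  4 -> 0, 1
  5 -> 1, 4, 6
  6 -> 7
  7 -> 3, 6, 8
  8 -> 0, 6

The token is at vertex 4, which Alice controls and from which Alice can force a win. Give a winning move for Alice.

A0 = {3}
A1: add {0, 7} — 0 (Alice) has 0→3; 7 (Alice) has 7→3.
A2: add {4, 6, 8} — 4 (Alice) has 4→0; 6 (Alice) has 6→7; 8 (Alice) has 8→0.
A3: add {2} — 2 (Bob): all of {6, 8} already in.
A4 = A3; e.g. 1 (Bob) can still go to 5. Fixed point.
From 4, successor 0 is in the attractor (rank 1); the other successor 1 is not.

0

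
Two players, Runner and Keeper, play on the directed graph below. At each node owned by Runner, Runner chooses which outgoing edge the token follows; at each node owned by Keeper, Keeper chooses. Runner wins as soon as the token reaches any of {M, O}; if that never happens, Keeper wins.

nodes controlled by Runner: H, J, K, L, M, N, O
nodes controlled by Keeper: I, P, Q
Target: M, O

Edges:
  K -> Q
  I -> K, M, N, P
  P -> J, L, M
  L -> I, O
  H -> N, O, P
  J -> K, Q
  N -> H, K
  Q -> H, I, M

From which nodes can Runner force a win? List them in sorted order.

A0 = {M, O}
A1: add {H, L} — H (Runner) has H→O; L (Runner) has L→O.
A2: add {N} — N (Runner) has N→H.
A3 = A2; e.g. I (Keeper) can still go to K. Fixed point.
Runner's winning region = {H, L, M, N, O}.

H, L, M, N, O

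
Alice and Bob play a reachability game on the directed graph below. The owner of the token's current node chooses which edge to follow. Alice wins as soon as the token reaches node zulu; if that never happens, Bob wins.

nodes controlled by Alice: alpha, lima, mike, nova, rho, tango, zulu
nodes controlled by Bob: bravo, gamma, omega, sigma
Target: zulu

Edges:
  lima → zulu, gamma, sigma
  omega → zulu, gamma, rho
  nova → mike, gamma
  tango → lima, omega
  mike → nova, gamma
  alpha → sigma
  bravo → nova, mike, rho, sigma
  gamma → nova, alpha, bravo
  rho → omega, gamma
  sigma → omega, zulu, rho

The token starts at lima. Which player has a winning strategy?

Alice

A0 = {zulu}
A1: add {lima} — lima (Alice) has lima→zulu.
lima ∈ A1, so Alice can force the target.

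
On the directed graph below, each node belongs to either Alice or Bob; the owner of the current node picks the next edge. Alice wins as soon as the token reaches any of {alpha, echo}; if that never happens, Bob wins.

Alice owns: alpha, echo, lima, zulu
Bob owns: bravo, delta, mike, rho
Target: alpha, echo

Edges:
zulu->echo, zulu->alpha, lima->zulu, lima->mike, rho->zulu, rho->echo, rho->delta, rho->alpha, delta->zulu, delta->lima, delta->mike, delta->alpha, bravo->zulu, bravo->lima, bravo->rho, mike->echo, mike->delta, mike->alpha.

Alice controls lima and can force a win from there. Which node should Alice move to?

A0 = {alpha, echo}
A1: add {zulu} — zulu (Alice) has zulu→echo.
A2: add {lima} — lima (Alice) has lima→zulu.
A3 = A2; e.g. rho (Bob) can still go to delta. Fixed point.
From lima, successor zulu is in the attractor (rank 1); the other successor mike is not.

zulu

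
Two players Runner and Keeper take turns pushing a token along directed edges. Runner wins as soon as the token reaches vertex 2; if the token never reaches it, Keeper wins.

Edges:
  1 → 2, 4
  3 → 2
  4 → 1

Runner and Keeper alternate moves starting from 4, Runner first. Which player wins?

Keeper

Track states (vertex, player-to-move).
A0 = {(2,Runner), (2,Keeper)}
A1: add {(1,Runner), (3,Runner), (3,Keeper)}.
A2: add {(4,Keeper)}.
A3 = A2; e.g. (1,Keeper) stays out. (4,Runner) never enters ⇒ Keeper avoids the target.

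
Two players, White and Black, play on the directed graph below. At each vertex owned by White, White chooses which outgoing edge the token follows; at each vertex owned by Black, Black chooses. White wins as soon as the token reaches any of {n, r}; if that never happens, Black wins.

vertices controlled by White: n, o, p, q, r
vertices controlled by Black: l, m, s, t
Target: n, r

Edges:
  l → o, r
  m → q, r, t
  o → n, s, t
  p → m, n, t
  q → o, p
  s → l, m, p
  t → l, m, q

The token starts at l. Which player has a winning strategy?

A0 = {n, r}
A1: add {o, p} — o (White) has o→n; p (White) has p→n.
A2: add {l, q} — l (Black): all of {o, r} already in; q (White) has q→o.
A3 = A2; e.g. m (Black) can still go to t. Fixed point.
l ∈ A2, so White can force the target.

White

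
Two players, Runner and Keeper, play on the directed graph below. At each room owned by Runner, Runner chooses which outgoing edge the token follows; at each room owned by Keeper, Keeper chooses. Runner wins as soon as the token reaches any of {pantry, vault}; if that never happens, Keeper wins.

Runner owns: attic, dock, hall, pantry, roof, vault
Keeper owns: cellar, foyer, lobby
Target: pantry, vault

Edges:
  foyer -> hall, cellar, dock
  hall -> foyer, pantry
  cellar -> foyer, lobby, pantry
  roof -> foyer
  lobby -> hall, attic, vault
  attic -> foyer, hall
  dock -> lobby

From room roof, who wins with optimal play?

A0 = {pantry, vault}
A1: add {hall} — hall (Runner) has hall→pantry.
A2: add {attic} — attic (Runner) has attic→hall.
A3: add {lobby} — lobby (Keeper): all of {hall, attic, vault} already in.
A4: add {dock} — dock (Runner) has dock→lobby.
A5 = A4; e.g. foyer (Keeper) can still go to cellar. Fixed point.
roof never enters the attractor, so Keeper can avoid the target forever.

Keeper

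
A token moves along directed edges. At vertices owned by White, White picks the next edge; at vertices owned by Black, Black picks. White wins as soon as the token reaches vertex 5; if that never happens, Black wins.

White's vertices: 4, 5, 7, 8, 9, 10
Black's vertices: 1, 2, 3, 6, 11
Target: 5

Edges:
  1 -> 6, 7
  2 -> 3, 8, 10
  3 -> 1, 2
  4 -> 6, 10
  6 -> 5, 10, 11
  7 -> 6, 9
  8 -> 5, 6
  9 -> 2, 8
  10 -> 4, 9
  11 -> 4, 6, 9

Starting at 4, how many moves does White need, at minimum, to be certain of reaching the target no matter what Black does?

A0 = {5}
A1: add {8} — 8 (White) has 8→5.
A2: add {9} — 9 (White) has 9→8.
A3: add {7, 10} — 7 (White) has 7→9; 10 (White) has 10→9.
A4: add {4} — 4 (White) has 4→10.
A5 = A4; e.g. 1 (Black) can still go to 6. Fixed point.
4 enters the attractor at level 4, so White can force the target in 4 moves from there.

4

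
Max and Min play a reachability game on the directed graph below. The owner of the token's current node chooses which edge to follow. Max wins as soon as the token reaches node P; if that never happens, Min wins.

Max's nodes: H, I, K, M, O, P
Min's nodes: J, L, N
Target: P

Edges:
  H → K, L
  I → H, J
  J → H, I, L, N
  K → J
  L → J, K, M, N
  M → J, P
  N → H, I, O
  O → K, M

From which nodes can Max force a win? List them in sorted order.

M, O, P

A0 = {P}
A1: add {M} — M (Max) has M→P.
A2: add {O} — O (Max) has O→M.
A3 = A2; e.g. H (Max) has no edge into A2. Fixed point.
Max's winning region = {M, O, P}.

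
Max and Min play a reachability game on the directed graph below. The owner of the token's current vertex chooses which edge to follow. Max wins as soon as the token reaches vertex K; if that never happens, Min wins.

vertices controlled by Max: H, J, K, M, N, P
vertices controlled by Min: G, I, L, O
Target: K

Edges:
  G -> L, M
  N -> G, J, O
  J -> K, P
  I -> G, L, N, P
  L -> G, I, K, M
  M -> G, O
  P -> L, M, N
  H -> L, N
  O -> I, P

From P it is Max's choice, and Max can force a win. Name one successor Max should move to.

A0 = {K}
A1: add {J} — J (Max) has J→K.
A2: add {N} — N (Max) has N→J.
A3: add {H, P} — H (Max) has H→N; P (Max) has P→N.
A4 = A3; e.g. G (Min) can still go to L. Fixed point.
From P, successor N is in the attractor (rank 2); the other successors L, M are not.

N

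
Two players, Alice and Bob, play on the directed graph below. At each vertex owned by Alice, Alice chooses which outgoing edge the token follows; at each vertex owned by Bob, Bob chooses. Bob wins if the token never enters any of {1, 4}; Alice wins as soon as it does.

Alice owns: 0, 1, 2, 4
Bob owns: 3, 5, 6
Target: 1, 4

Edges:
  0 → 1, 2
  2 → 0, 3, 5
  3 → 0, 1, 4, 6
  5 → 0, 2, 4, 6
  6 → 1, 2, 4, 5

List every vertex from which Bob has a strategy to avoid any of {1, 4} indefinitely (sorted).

A0 = {1, 4}
A1: add {0} — 0 (Alice) has 0→1.
A2: add {2} — 2 (Alice) has 2→0.
A3 = A2; e.g. 3 (Bob) can still go to 6. Fixed point.
Alice's attractor = {0, 1, 2, 4}; Bob avoids the target exactly from the complement.

3, 5, 6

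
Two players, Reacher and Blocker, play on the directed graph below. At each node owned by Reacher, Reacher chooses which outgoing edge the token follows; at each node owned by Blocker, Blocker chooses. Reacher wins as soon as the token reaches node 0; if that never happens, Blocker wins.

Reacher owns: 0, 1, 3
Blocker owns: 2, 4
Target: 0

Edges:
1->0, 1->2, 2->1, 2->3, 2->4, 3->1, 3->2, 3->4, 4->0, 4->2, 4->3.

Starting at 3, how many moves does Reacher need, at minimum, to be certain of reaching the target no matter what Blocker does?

2

A0 = {0}
A1: add {1} — 1 (Reacher) has 1→0.
A2: add {3} — 3 (Reacher) has 3→1.
A3 = A2; e.g. 2 (Blocker) can still go to 4. Fixed point.
3 enters the attractor at level 2, so Reacher can force the target in 2 moves from there.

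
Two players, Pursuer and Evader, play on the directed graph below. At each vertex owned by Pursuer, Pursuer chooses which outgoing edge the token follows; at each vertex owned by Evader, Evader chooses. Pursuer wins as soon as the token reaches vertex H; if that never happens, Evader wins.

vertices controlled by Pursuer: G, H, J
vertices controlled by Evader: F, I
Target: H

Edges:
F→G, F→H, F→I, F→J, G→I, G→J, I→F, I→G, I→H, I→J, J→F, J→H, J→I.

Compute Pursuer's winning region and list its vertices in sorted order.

A0 = {H}
A1: add {J} — J (Pursuer) has J→H.
A2: add {G} — G (Pursuer) has G→J.
A3 = A2; e.g. F (Evader) can still go to I. Fixed point.
Pursuer's winning region = {G, H, J}.

G, H, J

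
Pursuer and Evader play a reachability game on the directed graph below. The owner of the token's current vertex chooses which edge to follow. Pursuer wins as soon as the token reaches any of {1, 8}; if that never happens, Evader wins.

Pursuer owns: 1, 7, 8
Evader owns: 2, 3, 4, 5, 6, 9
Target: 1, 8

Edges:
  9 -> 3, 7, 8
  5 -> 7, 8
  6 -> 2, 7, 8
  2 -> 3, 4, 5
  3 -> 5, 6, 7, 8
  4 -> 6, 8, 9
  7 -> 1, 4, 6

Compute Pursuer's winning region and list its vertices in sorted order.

A0 = {1, 8}
A1: add {7} — 7 (Pursuer) has 7→1.
A2: add {5} — 5 (Evader): all of {7, 8} already in.
A3 = A2; e.g. 2 (Evader) can still go to 3. Fixed point.
Pursuer's winning region = {1, 5, 7, 8}.

1, 5, 7, 8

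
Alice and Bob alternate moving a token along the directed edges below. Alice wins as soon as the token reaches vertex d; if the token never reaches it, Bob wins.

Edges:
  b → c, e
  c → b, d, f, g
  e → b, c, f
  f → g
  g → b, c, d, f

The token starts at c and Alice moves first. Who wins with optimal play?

Alice

Track states (vertex, player-to-move).
A0 = {(d,Alice), (d,Bob)}
A1: add {(c,Alice), (g,Alice)}.
(c,Alice) ∈ A1 ⇒ Alice forces the target.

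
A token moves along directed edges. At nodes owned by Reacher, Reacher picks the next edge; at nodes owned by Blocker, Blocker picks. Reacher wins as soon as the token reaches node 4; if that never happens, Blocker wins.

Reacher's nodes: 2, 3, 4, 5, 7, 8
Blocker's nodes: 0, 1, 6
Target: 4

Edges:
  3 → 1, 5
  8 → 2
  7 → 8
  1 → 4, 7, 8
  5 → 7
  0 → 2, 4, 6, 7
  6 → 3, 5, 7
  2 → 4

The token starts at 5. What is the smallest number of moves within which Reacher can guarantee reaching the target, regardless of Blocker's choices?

4

A0 = {4}
A1: add {2} — 2 (Reacher) has 2→4.
A2: add {8} — 8 (Reacher) has 8→2.
A3: add {7} — 7 (Reacher) has 7→8.
A4: add {1, 5} — 1 (Blocker): all of {4, 7, 8} already in; 5 (Reacher) has 5→7.
5 enters the attractor at level 4, so Reacher can force the target in 4 moves from there.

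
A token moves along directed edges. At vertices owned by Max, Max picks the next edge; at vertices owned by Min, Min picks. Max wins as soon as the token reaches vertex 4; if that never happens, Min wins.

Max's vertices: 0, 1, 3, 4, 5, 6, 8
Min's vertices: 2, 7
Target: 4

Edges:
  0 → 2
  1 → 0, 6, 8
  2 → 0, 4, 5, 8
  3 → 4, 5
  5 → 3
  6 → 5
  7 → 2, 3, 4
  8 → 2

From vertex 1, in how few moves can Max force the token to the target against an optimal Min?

A0 = {4}
A1: add {3} — 3 (Max) has 3→4.
A2: add {5} — 5 (Max) has 5→3.
A3: add {6} — 6 (Max) has 6→5.
A4: add {1} — 1 (Max) has 1→6.
A5 = A4; e.g. 0 (Max) has no edge into A4. Fixed point.
1 enters the attractor at level 4, so Max can force the target in 4 moves from there.

4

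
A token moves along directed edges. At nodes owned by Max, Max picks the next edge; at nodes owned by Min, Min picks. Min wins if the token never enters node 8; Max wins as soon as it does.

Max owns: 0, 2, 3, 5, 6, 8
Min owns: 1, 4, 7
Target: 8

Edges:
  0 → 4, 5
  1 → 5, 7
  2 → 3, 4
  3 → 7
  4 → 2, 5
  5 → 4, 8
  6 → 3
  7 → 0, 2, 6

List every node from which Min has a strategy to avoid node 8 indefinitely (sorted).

A0 = {8}
A1: add {5} — 5 (Max) has 5→8.
A2: add {0} — 0 (Max) has 0→5.
A3 = A2; e.g. 1 (Min) can still go to 7. Fixed point.
Max's attractor = {0, 5, 8}; Min avoids the target exactly from the complement.

1, 2, 3, 4, 6, 7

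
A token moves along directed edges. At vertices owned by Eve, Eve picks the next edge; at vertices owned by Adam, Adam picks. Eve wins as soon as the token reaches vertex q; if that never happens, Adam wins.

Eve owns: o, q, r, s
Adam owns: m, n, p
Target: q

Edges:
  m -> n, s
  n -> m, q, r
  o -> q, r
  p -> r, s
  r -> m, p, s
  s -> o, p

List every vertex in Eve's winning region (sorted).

o, p, q, r, s

A0 = {q}
A1: add {o} — o (Eve) has o→q.
A2: add {s} — s (Eve) has s→o.
A3: add {r} — r (Eve) has r→s.
A4: add {p} — p (Adam): all of {r, s} already in.
A5 = A4; e.g. m (Adam) can still go to n. Fixed point.
Eve's winning region = {o, p, q, r, s}.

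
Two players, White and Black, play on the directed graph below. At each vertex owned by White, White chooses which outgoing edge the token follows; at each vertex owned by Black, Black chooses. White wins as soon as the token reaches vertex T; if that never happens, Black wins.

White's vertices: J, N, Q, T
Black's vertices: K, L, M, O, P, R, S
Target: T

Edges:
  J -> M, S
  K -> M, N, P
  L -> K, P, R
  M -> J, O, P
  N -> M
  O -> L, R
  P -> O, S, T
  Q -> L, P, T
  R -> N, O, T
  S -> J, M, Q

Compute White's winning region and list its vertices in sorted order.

Q, T

A0 = {T}
A1: add {Q} — Q (White) has Q→T.
A2 = A1; e.g. J (White) has no edge into A1. Fixed point.
White's winning region = {Q, T}.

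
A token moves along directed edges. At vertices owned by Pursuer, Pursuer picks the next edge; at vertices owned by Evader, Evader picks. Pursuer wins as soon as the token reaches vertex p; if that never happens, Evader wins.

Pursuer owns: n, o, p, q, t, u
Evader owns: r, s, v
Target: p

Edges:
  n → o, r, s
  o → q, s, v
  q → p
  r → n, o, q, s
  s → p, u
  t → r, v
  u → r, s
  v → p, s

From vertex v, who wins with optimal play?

A0 = {p}
A1: add {q} — q (Pursuer) has q→p.
A2: add {o} — o (Pursuer) has o→q.
A3: add {n} — n (Pursuer) has n→o.
A4 = A3; e.g. r (Evader) can still go to s. Fixed point.
v never enters the attractor, so Evader can avoid the target forever.

Evader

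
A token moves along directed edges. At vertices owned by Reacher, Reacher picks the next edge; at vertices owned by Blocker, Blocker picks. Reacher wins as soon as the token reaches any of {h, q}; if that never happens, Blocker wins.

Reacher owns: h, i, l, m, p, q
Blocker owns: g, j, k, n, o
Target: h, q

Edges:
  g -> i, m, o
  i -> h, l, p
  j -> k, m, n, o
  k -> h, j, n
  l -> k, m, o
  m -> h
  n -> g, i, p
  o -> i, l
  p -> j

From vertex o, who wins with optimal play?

Reacher

A0 = {h, q}
A1: add {i, m} — i (Reacher) has i→h; m (Reacher) has m→h.
A2: add {l} — l (Reacher) has l→m.
A3: add {o} — o (Blocker): all of {i, l} already in.
o ∈ A3, so Reacher can force the target.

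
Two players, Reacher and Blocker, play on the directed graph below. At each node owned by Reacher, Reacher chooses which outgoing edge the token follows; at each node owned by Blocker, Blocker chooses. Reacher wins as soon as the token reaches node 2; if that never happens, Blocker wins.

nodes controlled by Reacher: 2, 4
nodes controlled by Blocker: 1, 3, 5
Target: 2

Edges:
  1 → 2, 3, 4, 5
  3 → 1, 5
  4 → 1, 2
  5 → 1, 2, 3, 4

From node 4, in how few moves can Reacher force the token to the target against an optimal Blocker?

A0 = {2}
A1: add {4} — 4 (Reacher) has 4→2.
A2 = A1; e.g. 1 (Blocker) can still go to 3. Fixed point.
4 enters the attractor at level 1, so Reacher can force the target in 1 move from there.

1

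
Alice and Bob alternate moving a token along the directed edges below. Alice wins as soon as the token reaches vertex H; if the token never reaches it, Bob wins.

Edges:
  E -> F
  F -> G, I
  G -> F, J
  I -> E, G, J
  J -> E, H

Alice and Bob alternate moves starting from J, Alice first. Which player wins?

Track states (vertex, player-to-move).
A0 = {(H,Alice), (H,Bob)}
A1: add {(J,Alice)}.
(J,Alice) ∈ A1 ⇒ Alice forces the target.

Alice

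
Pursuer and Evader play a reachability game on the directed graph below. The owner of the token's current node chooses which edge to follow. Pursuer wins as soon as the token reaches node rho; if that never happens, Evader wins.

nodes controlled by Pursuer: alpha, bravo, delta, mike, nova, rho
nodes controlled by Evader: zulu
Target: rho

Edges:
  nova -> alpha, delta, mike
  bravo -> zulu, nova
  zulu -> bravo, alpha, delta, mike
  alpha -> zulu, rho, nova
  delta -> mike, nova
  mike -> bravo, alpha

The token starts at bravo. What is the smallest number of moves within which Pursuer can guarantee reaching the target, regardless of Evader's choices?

A0 = {rho}
A1: add {alpha} — alpha (Pursuer) has alpha→rho.
A2: add {mike, nova} — mike (Pursuer) has mike→alpha; nova (Pursuer) has nova→alpha.
A3: add {bravo, delta} — bravo (Pursuer) has bravo→nova; delta (Pursuer) has delta→mike.
bravo enters the attractor at level 3, so Pursuer can force the target in 3 moves from there.

3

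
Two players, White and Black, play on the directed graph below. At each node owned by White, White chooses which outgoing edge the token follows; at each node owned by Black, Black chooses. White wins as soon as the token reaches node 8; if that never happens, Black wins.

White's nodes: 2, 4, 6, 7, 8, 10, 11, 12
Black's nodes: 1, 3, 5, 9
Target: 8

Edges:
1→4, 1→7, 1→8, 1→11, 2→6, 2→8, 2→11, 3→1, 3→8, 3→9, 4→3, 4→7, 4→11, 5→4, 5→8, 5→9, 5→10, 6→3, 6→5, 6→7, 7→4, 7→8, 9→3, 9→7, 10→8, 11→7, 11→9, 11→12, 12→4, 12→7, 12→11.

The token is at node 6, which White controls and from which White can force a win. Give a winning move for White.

7

A0 = {8}
A1: add {2, 7, 10} — 2 (White) has 2→8; 7 (White) has 7→8; 10 (White) has 10→8.
A2: add {4, 6, 11, 12} — 4 (White) has 4→7; 6 (White) has 6→7; 11 (White) has 11→7; 12 (White) has 12→7.
A3: add {1} — 1 (Black): all of {4, 7, 8, 11} already in.
A4 = A3; e.g. 3 (Black) can still go to 9. Fixed point.
From 6, successor 7 is in the attractor (rank 1); the other successors 3, 5 are not.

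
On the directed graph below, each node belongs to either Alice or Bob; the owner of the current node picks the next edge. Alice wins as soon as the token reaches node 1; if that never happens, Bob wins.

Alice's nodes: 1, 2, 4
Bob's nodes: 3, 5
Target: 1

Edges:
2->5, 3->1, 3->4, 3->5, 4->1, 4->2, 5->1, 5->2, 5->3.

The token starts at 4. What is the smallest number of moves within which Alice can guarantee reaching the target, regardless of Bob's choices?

A0 = {1}
A1: add {4} — 4 (Alice) has 4→1.
A2 = A1; e.g. 2 (Alice) has no edge into A1. Fixed point.
4 enters the attractor at level 1, so Alice can force the target in 1 move from there.

1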